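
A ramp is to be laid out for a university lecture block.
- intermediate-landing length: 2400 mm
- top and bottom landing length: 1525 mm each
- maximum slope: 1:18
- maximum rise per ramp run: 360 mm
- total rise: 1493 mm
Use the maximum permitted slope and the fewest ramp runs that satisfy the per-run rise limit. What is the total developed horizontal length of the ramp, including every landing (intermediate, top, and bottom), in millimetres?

39524 mm

1493 / 360 = 4.15, so 5 ramp runs are needed. That means 4 intermediate landings.
Horizontal run for 1493 mm of rise at 1:18 is 1493 × 18 = 26874 mm.
4 intermediate landings contribute 4 × 2400 = 9600 mm.
Top and bottom landings: 2 × 1525 = 3050 mm.
Total = 26874 + 9600 + 3050 = 39524 mm.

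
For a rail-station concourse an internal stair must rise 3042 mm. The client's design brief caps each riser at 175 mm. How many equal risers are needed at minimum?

18 risers

3042 / 175 = 17.383 → round up to 18 risers.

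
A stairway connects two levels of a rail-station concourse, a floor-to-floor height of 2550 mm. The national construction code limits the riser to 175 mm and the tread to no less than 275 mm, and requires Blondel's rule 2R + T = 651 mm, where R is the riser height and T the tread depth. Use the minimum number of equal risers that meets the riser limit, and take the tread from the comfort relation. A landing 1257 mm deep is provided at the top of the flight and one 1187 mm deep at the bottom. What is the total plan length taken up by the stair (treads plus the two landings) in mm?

2550 / 175 = 14.571 → round up to 15 risers.
Each riser is 2550/15 = 170 mm (≤ 175 mm).
From 2R + T = 651: T = 651 − 340 = 311 mm.
15 risers give 14 treads; going = 14 × 311 = 4354 mm.
Add landings: 4354 + 1257 + 1187 = 6798 mm.

6798 mm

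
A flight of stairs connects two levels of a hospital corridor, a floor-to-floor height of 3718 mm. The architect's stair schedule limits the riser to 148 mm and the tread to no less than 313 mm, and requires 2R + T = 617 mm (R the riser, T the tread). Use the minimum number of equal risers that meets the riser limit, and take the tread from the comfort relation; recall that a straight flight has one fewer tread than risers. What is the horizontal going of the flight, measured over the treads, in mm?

3718 / 148 = 25.122 → round up to 26 risers.
Riser R = 3718 / 26 = 143 mm, within the 148 mm limit.
T = 617 − 2·143 = 331 mm, which satisfies the 313 mm minimum.
26 risers give 25 treads; going = 25 × 331 = 8275 mm.

8275 mm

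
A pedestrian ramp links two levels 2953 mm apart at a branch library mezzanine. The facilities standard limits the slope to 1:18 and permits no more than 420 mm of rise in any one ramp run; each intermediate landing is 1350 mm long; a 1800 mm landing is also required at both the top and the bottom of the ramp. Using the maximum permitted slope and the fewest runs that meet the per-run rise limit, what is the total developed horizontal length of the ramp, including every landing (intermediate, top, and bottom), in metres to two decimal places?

66.20 m

2953 / 420 = 7.031 → round up to 8 ramp runs. That means 7 intermediate landings.
Ramp run (horizontal) at 1:18: 2953 × 18 = 53154 mm.
7 intermediate landings contribute 7 × 1350 = 9450 mm.
Top and bottom landings: 2 × 1800 = 3600 mm.
Total = 53154 + 9450 + 3600 = 66204 mm.
= 66.20 m.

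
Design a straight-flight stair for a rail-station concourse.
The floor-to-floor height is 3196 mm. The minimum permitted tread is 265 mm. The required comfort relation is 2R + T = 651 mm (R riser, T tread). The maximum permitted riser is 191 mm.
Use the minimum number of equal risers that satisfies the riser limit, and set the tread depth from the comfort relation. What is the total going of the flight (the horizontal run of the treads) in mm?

4400 mm

At most 191 each: 3196/191 = 16.73, giving 17 risers.
R = 3196 ÷ 17 = 188 mm.
From 2R + T = 651: T = 651 − 376 = 275 mm.
Going = (17 − 1) × 275 = 4400 mm.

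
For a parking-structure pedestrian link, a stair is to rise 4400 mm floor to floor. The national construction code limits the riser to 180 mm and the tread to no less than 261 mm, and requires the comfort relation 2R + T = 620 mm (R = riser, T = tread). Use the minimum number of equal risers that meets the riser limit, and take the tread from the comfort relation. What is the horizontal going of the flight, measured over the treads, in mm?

6432 mm

At most 180 each: 4400/180 = 24.44, giving 25 risers.
R = 4400 ÷ 25 = 176 mm.
T = 620 − 2·176 = 268 mm, which satisfies the 261 mm minimum.
25 risers give 24 treads; going = 24 × 268 = 6432 mm.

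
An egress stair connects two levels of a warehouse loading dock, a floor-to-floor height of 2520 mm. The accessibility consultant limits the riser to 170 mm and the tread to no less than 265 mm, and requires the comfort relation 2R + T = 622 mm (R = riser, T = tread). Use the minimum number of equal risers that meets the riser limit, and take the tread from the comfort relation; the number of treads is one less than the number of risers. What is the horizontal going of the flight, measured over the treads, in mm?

4004 mm

2520 / 170 = 14.82, so 15 risers are needed.
Riser R = 2520 / 15 = 168 mm, within the 170 mm limit.
From 2R + T = 622: T = 622 − 336 = 286 mm.
15 risers give 14 treads; going = 14 × 286 = 4004 mm.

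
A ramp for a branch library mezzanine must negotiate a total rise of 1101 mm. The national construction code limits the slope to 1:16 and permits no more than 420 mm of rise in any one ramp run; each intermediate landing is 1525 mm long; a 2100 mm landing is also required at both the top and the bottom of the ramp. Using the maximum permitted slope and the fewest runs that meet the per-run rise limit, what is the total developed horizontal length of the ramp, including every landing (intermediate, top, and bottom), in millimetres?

24866 mm

1101 / 420 = 2.62, so 3 ramp runs are needed. That means 2 intermediate landings.
Horizontal run for 1101 mm of rise at 1:16 is 1101 × 16 = 17616 mm.
2 intermediate landings contribute 2 × 1525 = 3050 mm.
Top and bottom landings: 2 × 2100 = 4200 mm.
Total = 17616 + 3050 + 4200 = 24866 mm.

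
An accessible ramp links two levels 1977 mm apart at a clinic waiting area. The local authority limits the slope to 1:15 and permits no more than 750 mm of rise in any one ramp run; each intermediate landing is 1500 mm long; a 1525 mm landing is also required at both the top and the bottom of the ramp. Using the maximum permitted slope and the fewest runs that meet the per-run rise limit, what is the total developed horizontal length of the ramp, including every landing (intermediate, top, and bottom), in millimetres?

35705 mm

1977 / 750 = 2.636 → round up to 3 ramp runs. That means 2 intermediate landings.
Horizontal run for 1977 mm of rise at 1:15 is 1977 × 15 = 29655 mm.
2 intermediate landings contribute 2 × 1500 = 3000 mm.
Top and bottom landings: 2 × 1525 = 3050 mm.
Total = 29655 + 3000 + 3050 = 35705 mm.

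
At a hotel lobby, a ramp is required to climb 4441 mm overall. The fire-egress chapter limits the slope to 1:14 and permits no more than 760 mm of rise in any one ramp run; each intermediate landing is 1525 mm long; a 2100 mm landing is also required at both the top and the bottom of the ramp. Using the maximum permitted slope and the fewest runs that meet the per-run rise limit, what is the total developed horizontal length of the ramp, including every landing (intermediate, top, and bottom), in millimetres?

⌈4441/760⌉ = 6 ramp runs. That means 5 intermediate landings.
Ramp run (horizontal) at 1:14: 4441 × 14 = 62174 mm.
Intermediate landings: 5 × 1525 = 7625 mm.
Top and bottom landings: 2 × 2100 = 4200 mm.
Total = 62174 + 7625 + 4200 = 73999 mm.

73999 mm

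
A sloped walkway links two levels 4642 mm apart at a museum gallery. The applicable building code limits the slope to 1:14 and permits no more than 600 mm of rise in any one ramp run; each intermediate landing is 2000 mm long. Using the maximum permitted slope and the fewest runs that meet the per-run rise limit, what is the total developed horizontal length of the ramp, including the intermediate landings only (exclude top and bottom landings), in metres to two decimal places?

78.99 m

4642 / 600 = 7.74, so 8 ramp runs are needed. That means 7 intermediate landings.
Horizontal run for 4642 mm of rise at 1:14 is 4642 × 14 = 64988 mm.
Intermediate landings: 7 × 2000 = 14000 mm.
Developed length = 64988 + 14000 = 78988 mm.
= 78.99 m.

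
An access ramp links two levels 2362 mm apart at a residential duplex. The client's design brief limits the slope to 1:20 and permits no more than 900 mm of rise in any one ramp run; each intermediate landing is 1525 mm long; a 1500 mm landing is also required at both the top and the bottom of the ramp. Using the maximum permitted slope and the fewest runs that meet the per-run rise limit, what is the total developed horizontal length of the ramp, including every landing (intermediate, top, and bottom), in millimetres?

53290 mm

⌈2362/900⌉ = 3 ramp runs. That means 2 intermediate landings.
Ramp run (horizontal) at 1:20: 2362 × 20 = 47240 mm.
Intermediate landings: 2 × 1525 = 3050 mm.
Top and bottom landings: 2 × 1500 = 3000 mm.
Total = 47240 + 3050 + 3000 = 53290 mm.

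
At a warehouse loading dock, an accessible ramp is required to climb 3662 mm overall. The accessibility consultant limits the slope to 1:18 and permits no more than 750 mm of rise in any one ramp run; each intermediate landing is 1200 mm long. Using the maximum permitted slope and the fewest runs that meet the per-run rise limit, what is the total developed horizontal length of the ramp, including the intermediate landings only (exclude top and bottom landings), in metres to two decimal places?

70.72 m

3662 / 750 = 4.883 → round up to 5 ramp runs. That means 4 intermediate landings.
Ramp run (horizontal) at 1:18: 3662 × 18 = 65916 mm.
4 intermediate landings contribute 4 × 1200 = 4800 mm.
Total developed length = 65916 + 4800 = 70716 mm.
= 70.72 m.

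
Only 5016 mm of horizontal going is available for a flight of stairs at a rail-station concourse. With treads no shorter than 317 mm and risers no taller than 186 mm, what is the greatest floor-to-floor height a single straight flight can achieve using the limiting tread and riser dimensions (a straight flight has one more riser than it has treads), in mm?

2976 mm

Treads that fit: ⌊5016 / 317⌋ = 15.
Risers = treads + 1 = 16.
Maximum height = 16 × 186 = 2976 mm.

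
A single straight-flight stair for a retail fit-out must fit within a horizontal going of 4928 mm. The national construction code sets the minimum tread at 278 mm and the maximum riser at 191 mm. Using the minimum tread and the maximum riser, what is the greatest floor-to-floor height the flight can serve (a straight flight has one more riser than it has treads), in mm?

3438 mm

Treads that fit: ⌊4928 / 278⌋ = 17.
Risers = treads + 1 = 18.
Maximum height = 18 × 191 = 3438 mm.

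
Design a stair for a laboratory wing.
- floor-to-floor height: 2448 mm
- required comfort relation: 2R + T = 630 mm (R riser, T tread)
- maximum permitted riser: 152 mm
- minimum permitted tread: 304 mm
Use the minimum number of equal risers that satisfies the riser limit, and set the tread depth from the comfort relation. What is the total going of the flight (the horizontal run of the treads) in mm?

⌈2448/152⌉ = 17 risers.
R = 2448 ÷ 17 = 144 mm.
T = 630 − 2·144 = 342 mm, which satisfies the 304 mm minimum.
17 risers give 16 treads; going = 16 × 342 = 5472 mm.

5472 mm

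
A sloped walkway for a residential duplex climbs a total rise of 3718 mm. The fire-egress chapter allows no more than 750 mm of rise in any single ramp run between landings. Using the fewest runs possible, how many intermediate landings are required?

4 intermediate landings

At most 750 each: 3718/750 = 4.96, giving 5 ramp runs.
5 runs are separated by 4 intermediate landings.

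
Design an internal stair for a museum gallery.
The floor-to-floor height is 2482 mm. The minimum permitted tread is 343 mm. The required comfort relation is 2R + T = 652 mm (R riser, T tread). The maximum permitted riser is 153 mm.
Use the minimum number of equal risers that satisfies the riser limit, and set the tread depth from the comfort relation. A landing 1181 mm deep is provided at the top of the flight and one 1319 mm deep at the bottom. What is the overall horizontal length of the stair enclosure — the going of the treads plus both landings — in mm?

8260 mm

⌈2482/153⌉ = 17 risers.
Riser R = 2482 / 17 = 146 mm, within the 153 mm limit.
Tread T = 652 − 2 × 146 = 360 mm (≥ 343 mm).
17 risers give 16 treads; going = 16 × 360 = 5760 mm.
Add landings: 5760 + 1181 + 1319 = 8260 mm.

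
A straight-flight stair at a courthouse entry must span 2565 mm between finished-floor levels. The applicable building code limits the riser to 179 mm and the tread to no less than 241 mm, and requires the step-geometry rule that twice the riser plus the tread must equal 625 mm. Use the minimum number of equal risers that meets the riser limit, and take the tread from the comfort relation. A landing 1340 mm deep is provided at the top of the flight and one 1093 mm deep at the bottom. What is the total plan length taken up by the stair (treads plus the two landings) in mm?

6395 mm

At most 179 each: 2565/179 = 14.33, giving 15 risers.
Each riser is 2565/15 = 171 mm (≤ 179 mm).
From 2R + T = 625: T = 625 − 342 = 283 mm.
Treads = 15 − 1 = 14; going = 14 × 283 = 3962 mm.
Enclosure = 3962 + 1340 + 1093 = 6395 mm.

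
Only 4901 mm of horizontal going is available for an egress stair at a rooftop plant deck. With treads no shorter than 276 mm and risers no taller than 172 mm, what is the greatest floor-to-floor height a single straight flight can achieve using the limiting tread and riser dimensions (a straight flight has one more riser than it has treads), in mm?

Treads that fit: ⌊4901 / 276⌋ = 17.
Risers = treads + 1 = 18.
Maximum height = 18 × 172 = 3096 mm.

3096 mm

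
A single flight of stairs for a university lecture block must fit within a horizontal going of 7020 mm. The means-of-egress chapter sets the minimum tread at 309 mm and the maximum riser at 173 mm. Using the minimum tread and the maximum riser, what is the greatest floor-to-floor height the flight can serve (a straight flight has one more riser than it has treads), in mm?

7020 / 309 = 22.72, so 22 treads fit.
Risers = treads + 1 = 23.
Maximum height = 23 × 173 = 3979 mm.

3979 mm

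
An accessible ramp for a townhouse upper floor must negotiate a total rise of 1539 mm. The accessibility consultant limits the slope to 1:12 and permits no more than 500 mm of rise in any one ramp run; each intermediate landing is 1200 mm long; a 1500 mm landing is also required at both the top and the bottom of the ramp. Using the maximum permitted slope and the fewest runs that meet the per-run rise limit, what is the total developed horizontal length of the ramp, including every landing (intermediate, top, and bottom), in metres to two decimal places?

25.07 m

⌈1539/500⌉ = 4 ramp runs. That means 3 intermediate landings.
Horizontal run for 1539 mm of rise at 1:12 is 1539 × 12 = 18468 mm.
Intermediate landings: 3 × 1200 = 3600 mm.
Top and bottom landings: 2 × 1500 = 3000 mm.
Total = 18468 + 3600 + 3000 = 25068 mm.
= 25.07 m.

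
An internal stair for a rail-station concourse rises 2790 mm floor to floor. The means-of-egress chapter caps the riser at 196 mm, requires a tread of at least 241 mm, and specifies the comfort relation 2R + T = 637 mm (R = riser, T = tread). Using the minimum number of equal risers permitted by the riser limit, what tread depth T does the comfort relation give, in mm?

At most 196 each: 2790/196 = 14.23, giving 15 risers.
R = 2790 ÷ 15 = 186 mm.
From 2R + T = 637: T = 637 − 372 = 265 mm.

265 mm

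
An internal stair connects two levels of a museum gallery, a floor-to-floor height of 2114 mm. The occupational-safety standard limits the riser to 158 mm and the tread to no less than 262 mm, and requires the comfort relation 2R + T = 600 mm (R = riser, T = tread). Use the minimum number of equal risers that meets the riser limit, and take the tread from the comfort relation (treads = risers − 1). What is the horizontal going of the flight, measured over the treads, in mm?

3874 mm

⌈2114/158⌉ = 14 risers.
Each riser is 2114/14 = 151 mm (≤ 158 mm).
From 2R + T = 600: T = 600 − 302 = 298 mm.
14 risers give 13 treads; going = 13 × 298 = 3874 mm.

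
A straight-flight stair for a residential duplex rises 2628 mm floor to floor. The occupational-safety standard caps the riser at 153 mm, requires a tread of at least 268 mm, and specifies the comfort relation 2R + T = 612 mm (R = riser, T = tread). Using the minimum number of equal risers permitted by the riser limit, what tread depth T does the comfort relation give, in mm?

2628 / 153 = 17.176 → round up to 18 risers.
R = 2628 ÷ 18 = 146 mm.
From 2R + T = 612: T = 612 − 292 = 320 mm.

320 mm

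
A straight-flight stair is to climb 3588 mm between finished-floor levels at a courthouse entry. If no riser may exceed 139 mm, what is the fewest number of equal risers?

26 risers

⌈3588/139⌉ = 26 risers.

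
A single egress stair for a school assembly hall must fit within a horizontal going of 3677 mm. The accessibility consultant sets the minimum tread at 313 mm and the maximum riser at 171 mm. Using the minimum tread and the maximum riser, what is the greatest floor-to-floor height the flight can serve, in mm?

2052 mm

Treads that fit: ⌊3677 / 313⌋ = 11.
Risers = treads + 1 = 12.
Maximum height = 12 × 171 = 2052 mm.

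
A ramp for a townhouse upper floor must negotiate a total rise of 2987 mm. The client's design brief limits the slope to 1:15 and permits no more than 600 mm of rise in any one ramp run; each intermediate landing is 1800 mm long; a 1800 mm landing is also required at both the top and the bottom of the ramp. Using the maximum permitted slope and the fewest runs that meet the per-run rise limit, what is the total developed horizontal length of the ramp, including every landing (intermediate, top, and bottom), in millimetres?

55605 mm

⌈2987/600⌉ = 5 ramp runs. That means 4 intermediate landings.
Ramp run (horizontal) at 1:15: 2987 × 15 = 44805 mm.
Intermediate landings: 4 × 1800 = 7200 mm.
Top and bottom landings: 2 × 1800 = 3600 mm.
Total = 44805 + 7200 + 3600 = 55605 mm.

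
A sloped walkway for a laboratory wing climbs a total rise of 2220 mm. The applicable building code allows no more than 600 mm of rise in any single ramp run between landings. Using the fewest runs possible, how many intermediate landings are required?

2220 / 600 = 3.70, so 4 ramp runs are needed.
4 runs are separated by 3 intermediate landings.

3 intermediate landings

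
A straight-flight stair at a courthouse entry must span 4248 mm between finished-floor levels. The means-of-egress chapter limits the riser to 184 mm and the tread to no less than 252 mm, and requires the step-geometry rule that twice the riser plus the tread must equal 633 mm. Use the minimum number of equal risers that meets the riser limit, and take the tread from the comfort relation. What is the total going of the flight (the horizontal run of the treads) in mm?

At most 184 each: 4248/184 = 23.09, giving 24 risers.
Each riser is 4248/24 = 177 mm (≤ 184 mm).
Tread T = 633 − 2 × 177 = 279 mm (≥ 252 mm).
Going = (24 − 1) × 279 = 6417 mm.

6417 mm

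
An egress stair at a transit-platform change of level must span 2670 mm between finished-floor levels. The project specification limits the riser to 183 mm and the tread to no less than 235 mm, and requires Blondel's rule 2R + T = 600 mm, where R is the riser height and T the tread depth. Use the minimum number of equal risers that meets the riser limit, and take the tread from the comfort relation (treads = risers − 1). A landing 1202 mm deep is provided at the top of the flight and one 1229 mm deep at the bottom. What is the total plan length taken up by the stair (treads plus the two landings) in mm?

5847 mm

2670 / 183 = 14.590 → round up to 15 risers.
Each riser is 2670/15 = 178 mm (≤ 183 mm).
T = 600 − 2·178 = 244 mm, which satisfies the 235 mm minimum.
Going = (15 − 1) × 244 = 3416 mm.
Add landings: 3416 + 1202 + 1229 = 5847 mm.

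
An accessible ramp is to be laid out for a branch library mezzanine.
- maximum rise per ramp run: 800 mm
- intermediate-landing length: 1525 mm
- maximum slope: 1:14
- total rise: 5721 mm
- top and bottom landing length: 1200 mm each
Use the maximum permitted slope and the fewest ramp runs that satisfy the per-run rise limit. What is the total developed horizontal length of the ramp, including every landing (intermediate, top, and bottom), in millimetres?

⌈5721/800⌉ = 8 ramp runs. That means 7 intermediate landings.
Horizontal run for 5721 mm of rise at 1:14 is 5721 × 14 = 80094 mm.
7 intermediate landings contribute 7 × 1525 = 10675 mm.
Top and bottom landings: 2 × 1200 = 2400 mm.
Total = 80094 + 10675 + 2400 = 93169 mm.

93169 mm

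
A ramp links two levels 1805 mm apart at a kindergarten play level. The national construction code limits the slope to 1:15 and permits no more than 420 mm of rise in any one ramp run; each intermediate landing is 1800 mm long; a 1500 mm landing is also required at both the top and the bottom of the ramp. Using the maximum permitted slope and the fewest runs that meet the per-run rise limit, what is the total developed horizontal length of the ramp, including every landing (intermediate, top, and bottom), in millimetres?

At most 420 each: 1805/420 = 4.30, giving 5 ramp runs. That means 4 intermediate landings.
Ramp run (horizontal) at 1:15: 1805 × 15 = 27075 mm.
Intermediate landings: 4 × 1800 = 7200 mm.
Top and bottom landings: 2 × 1500 = 3000 mm.
Total = 27075 + 7200 + 3000 = 37275 mm.

37275 mm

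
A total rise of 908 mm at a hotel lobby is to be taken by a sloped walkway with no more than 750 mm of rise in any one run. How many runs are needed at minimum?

908 / 750 = 1.21, so 2 ramp runs are needed.

2 runs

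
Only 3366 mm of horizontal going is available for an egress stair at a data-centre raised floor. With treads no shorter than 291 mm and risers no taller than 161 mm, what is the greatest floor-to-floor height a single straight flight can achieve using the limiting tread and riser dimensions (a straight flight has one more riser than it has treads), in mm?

1932 mm

Treads that fit: ⌊3366 / 291⌋ = 11.
Risers = treads + 1 = 12.
Maximum height = 12 × 161 = 1932 mm.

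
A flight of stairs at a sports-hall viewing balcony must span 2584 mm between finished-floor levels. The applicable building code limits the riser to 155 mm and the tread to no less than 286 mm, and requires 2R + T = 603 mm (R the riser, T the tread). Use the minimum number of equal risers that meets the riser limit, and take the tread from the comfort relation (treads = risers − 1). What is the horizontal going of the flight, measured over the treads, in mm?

4784 mm

2584 / 155 = 16.67, so 17 risers are needed.
Each riser is 2584/17 = 152 mm (≤ 155 mm).
Tread T = 603 − 2 × 152 = 299 mm (≥ 286 mm).
17 risers give 16 treads; going = 16 × 299 = 4784 mm.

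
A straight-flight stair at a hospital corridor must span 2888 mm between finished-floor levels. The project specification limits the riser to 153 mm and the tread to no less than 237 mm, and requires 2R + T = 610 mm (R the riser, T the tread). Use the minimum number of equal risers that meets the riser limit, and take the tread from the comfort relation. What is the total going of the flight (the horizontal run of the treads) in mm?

5508 mm

2888 / 153 = 18.88, so 19 risers are needed.
Riser R = 2888 / 19 = 152 mm, within the 153 mm limit.
From 2R + T = 610: T = 610 − 304 = 306 mm.
Treads = 19 − 1 = 18; going = 18 × 306 = 5508 mm.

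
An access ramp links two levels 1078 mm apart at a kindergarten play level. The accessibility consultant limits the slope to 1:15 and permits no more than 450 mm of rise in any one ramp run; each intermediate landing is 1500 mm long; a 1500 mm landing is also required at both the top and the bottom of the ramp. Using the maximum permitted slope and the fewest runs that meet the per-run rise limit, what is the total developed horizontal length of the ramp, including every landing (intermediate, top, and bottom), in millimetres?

1078 / 450 = 2.396 → round up to 3 ramp runs. That means 2 intermediate landings.
Horizontal run for 1078 mm of rise at 1:15 is 1078 × 15 = 16170 mm.
Intermediate landings: 2 × 1500 = 3000 mm.
Top and bottom landings: 2 × 1500 = 3000 mm.
Total = 16170 + 3000 + 3000 = 22170 mm.

22170 mm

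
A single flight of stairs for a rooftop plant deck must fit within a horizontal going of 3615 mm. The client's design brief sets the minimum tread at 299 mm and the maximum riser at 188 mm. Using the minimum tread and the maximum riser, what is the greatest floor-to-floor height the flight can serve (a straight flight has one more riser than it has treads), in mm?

2444 mm

3615 / 299 = 12.09, so 12 treads fit.
Risers = treads + 1 = 13.
Maximum height = 13 × 188 = 2444 mm.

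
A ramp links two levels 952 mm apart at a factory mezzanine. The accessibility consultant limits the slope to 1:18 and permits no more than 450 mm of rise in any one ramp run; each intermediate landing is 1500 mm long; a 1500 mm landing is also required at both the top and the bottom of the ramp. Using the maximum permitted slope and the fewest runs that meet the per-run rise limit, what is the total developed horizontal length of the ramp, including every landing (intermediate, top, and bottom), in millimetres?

952 / 450 = 2.12, so 3 ramp runs are needed. That means 2 intermediate landings.
Ramp run (horizontal) at 1:18: 952 × 18 = 17136 mm.
2 intermediate landings contribute 2 × 1500 = 3000 mm.
Top and bottom landings: 2 × 1500 = 3000 mm.
Total = 17136 + 3000 + 3000 = 23136 mm.

23136 mm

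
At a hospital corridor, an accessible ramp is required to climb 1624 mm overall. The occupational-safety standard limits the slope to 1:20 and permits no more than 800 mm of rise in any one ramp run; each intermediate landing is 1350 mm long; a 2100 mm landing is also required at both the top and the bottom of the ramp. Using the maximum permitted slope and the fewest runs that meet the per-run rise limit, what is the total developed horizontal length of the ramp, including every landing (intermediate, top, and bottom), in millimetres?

1624 / 800 = 2.03, so 3 ramp runs are needed. That means 2 intermediate landings.
Horizontal run for 1624 mm of rise at 1:20 is 1624 × 20 = 32480 mm.
Intermediate landings: 2 × 1350 = 2700 mm.
Top and bottom landings: 2 × 2100 = 4200 mm.
Total = 32480 + 2700 + 4200 = 39380 mm.

39380 mm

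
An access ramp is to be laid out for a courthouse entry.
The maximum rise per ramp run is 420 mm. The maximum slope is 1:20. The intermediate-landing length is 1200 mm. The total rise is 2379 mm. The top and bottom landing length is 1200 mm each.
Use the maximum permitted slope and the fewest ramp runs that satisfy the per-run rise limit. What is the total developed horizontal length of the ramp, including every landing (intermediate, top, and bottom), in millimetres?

55980 mm

2379 / 420 = 5.664 → round up to 6 ramp runs. That means 5 intermediate landings.
Horizontal run for 2379 mm of rise at 1:20 is 2379 × 20 = 47580 mm.
Intermediate landings: 5 × 1200 = 6000 mm.
Top and bottom landings: 2 × 1200 = 2400 mm.
Total = 47580 + 6000 + 2400 = 55980 mm.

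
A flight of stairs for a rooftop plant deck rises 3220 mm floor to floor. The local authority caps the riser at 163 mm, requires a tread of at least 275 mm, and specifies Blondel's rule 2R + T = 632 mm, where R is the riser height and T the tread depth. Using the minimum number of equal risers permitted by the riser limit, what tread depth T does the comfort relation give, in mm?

310 mm

3220 / 163 = 19.755 → round up to 20 risers.
Riser R = 3220 / 20 = 161 mm, within the 163 mm limit.
From 2R + T = 632: T = 632 − 322 = 310 mm.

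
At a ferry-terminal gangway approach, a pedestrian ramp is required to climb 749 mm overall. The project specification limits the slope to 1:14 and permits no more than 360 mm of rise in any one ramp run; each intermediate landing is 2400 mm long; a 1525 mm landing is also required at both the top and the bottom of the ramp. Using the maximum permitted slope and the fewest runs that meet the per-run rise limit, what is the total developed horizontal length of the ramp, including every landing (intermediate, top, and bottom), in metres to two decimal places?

⌈749/360⌉ = 3 ramp runs. That means 2 intermediate landings.
Horizontal run for 749 mm of rise at 1:14 is 749 × 14 = 10486 mm.
2 intermediate landings contribute 2 × 2400 = 4800 mm.
Top and bottom landings: 2 × 1525 = 3050 mm.
Total = 10486 + 4800 + 3050 = 18336 mm.
= 18.34 m.

18.34 m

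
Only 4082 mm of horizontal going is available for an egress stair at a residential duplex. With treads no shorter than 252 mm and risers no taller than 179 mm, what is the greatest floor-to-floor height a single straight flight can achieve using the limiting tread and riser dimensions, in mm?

3043 mm

4082 / 252 = 16.20, so 16 treads fit.
Risers = treads + 1 = 17.
Maximum height = 17 × 179 = 3043 mm.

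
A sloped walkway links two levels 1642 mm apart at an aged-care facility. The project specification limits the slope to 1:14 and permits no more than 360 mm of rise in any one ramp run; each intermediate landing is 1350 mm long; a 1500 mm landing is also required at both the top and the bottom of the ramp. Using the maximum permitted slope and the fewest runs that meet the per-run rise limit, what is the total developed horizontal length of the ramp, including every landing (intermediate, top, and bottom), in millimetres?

1642 / 360 = 4.56, so 5 ramp runs are needed. That means 4 intermediate landings.
Horizontal run for 1642 mm of rise at 1:14 is 1642 × 14 = 22988 mm.
Intermediate landings: 4 × 1350 = 5400 mm.
Top and bottom landings: 2 × 1500 = 3000 mm.
Total = 22988 + 5400 + 3000 = 31388 mm.

31388 mm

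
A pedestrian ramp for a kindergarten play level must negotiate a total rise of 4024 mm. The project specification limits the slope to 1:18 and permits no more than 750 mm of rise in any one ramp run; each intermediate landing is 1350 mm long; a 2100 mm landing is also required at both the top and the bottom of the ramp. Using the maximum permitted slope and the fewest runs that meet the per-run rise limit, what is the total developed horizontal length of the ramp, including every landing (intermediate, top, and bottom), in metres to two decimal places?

4024 / 750 = 5.365 → round up to 6 ramp runs. That means 5 intermediate landings.
Horizontal run for 4024 mm of rise at 1:18 is 4024 × 18 = 72432 mm.
Intermediate landings: 5 × 1350 = 6750 mm.
Top and bottom landings: 2 × 2100 = 4200 mm.
Total = 72432 + 6750 + 4200 = 83382 mm.
= 83.38 m.

83.38 m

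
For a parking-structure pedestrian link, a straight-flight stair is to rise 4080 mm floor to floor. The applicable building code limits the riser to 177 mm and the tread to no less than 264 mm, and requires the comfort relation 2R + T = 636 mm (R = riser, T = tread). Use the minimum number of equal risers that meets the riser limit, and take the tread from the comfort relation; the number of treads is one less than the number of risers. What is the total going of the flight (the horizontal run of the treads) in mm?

6808 mm

At most 177 each: 4080/177 = 23.05, giving 24 risers.
R = 4080 ÷ 24 = 170 mm.
Tread T = 636 − 2 × 170 = 296 mm (≥ 264 mm).
24 risers give 23 treads; going = 23 × 296 = 6808 mm.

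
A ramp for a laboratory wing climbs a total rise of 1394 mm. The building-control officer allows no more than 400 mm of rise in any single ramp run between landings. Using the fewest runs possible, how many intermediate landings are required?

3 intermediate landings

At most 400 each: 1394/400 = 3.48, giving 4 ramp runs.
4 runs are separated by 3 intermediate landings.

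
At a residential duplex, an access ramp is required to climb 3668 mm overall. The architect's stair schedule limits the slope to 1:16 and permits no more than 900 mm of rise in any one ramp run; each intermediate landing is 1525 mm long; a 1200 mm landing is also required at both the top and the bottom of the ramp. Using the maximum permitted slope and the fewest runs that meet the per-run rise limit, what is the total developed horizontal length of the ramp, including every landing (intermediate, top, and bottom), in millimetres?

67188 mm

3668 / 900 = 4.08, so 5 ramp runs are needed. That means 4 intermediate landings.
Horizontal run for 3668 mm of rise at 1:16 is 3668 × 16 = 58688 mm.
4 intermediate landings contribute 4 × 1525 = 6100 mm.
Top and bottom landings: 2 × 1200 = 2400 mm.
Total = 58688 + 6100 + 2400 = 67188 mm.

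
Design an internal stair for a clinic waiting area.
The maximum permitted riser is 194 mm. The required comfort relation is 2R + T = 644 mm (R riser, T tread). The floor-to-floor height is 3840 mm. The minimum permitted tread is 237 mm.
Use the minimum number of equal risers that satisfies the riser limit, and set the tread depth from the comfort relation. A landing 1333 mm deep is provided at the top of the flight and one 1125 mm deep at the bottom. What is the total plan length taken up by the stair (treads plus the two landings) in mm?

3840 / 194 = 19.79, so 20 risers are needed.
Riser R = 3840 / 20 = 192 mm, within the 194 mm limit.
From 2R + T = 644: T = 644 − 384 = 260 mm.
Treads = 20 − 1 = 19; going = 19 × 260 = 4940 mm.
Enclosure = 4940 + 1333 + 1125 = 7398 mm.

7398 mm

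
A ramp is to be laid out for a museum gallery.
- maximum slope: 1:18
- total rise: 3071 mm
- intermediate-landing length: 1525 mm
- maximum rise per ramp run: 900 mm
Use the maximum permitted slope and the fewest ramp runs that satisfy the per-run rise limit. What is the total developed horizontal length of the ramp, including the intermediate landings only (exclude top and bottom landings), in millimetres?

59853 mm

3071 / 900 = 3.41, so 4 ramp runs are needed. That means 3 intermediate landings.
Horizontal run for 3071 mm of rise at 1:18 is 3071 × 18 = 55278 mm.
3 intermediate landings contribute 3 × 1525 = 4575 mm.
Total developed length = 55278 + 4575 = 59853 mm.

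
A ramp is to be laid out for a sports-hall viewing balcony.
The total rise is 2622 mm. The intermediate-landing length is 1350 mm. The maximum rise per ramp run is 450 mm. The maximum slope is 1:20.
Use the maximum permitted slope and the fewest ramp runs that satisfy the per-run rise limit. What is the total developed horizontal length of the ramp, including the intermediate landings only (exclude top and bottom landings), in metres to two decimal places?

2622 / 450 = 5.827 → round up to 6 ramp runs. That means 5 intermediate landings.
Ramp run (horizontal) at 1:20: 2622 × 20 = 52440 mm.
5 intermediate landings contribute 5 × 1350 = 6750 mm.
Total developed length = 52440 + 6750 = 59190 mm.
= 59.19 m.

59.19 m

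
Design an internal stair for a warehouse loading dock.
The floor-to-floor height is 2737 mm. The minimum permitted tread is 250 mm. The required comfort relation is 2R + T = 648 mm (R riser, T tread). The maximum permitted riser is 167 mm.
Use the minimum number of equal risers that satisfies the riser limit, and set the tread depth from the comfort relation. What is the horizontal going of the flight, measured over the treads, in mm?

5216 mm

2737 / 167 = 16.39, so 17 risers are needed.
R = 2737 ÷ 17 = 161 mm.
T = 648 − 2·161 = 326 mm, which satisfies the 250 mm minimum.
17 risers give 16 treads; going = 16 × 326 = 5216 mm.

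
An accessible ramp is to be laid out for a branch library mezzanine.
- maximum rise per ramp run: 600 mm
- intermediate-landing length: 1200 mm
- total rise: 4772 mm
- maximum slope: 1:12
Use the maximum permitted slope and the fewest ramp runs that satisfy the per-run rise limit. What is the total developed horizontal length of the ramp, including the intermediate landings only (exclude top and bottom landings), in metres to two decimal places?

65.66 m

At most 600 each: 4772/600 = 7.95, giving 8 ramp runs. That means 7 intermediate landings.
Horizontal run for 4772 mm of rise at 1:12 is 4772 × 12 = 57264 mm.
7 intermediate landings contribute 7 × 1200 = 8400 mm.
Developed length = 57264 + 8400 = 65664 mm.
= 65.66 m.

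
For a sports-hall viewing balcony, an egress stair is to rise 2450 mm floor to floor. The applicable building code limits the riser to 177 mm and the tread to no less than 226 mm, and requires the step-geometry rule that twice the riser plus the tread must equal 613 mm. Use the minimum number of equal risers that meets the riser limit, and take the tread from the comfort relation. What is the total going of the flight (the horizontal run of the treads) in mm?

3419 mm

At most 177 each: 2450/177 = 13.84, giving 14 risers.
Riser R = 2450 / 14 = 175 mm, within the 177 mm limit.
T = 613 − 2·175 = 263 mm, which satisfies the 226 mm minimum.
Going = (14 − 1) × 263 = 3419 mm.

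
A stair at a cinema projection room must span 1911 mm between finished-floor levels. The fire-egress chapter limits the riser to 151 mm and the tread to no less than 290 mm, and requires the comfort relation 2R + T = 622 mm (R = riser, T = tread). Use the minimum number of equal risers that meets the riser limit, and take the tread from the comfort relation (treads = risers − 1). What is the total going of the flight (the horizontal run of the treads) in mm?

3936 mm

1911 / 151 = 12.656 → round up to 13 risers.
R = 1911 ÷ 13 = 147 mm.
T = 622 − 2·147 = 328 mm, which satisfies the 290 mm minimum.
Treads = 13 − 1 = 12; going = 12 × 328 = 3936 mm.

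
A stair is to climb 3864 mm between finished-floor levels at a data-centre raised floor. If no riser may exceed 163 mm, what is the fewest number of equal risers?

24 risers

3864 / 163 = 23.706 → round up to 24 risers.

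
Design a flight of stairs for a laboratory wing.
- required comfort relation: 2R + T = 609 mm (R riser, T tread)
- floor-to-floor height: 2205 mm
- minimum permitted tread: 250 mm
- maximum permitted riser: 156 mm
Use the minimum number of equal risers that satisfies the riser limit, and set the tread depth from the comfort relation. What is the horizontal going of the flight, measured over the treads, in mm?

4410 mm

2205 / 156 = 14.135 → round up to 15 risers.
Riser R = 2205 / 15 = 147 mm, within the 156 mm limit.
T = 609 − 2·147 = 315 mm, which satisfies the 250 mm minimum.
Treads = 15 − 1 = 14; going = 14 × 315 = 4410 mm.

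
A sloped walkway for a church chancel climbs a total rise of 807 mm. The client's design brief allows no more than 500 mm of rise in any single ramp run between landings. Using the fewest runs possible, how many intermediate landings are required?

807 / 500 = 1.614 → round up to 2 ramp runs.
2 runs are separated by 1 intermediate landings.

1 intermediate landings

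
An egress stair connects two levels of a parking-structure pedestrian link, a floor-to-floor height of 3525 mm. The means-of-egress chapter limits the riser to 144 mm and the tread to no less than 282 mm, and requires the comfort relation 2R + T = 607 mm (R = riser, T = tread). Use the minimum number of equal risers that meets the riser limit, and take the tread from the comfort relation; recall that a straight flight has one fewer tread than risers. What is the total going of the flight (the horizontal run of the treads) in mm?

At most 144 each: 3525/144 = 24.48, giving 25 risers.
Each riser is 3525/25 = 141 mm (≤ 144 mm).
From 2R + T = 607: T = 607 − 282 = 325 mm.
Going = (25 − 1) × 325 = 7800 mm.

7800 mm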